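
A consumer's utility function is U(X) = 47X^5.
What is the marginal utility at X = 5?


MU = dU/dX = 47*5*X^(5-1)
MU = 235*X^4
At X = 5:
MU = 235 * 5^4
MU = 235 * 625 = 146875

146875


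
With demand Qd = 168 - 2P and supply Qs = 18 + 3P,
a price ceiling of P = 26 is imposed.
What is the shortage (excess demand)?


At P = 26:
Qd = 168 - 2*26 = 116
Qs = 18 + 3*26 = 96
Shortage = Qd - Qs = 116 - 96 = 20

20


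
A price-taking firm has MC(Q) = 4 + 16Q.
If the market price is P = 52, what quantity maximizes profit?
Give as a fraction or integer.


In perfect competition, profit is maximized where P = MC.
52 = 4 + 16Q
48 = 16Q
Q* = 48/16 = 3

3


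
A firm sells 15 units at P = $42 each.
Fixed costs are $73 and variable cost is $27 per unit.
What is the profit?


Total Revenue = P * Q = 42 * 15 = $630
Total Cost = FC + VC*Q = 73 + 27*15 = $478
Profit = TR - TC = 630 - 478 = $152

$152


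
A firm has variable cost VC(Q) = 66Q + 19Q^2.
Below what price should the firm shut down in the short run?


AVC(Q) = VC(Q)/Q = 66 + 19Q
AVC is increasing in Q, so minimum AVC is at Q -> 0+.
Min AVC = 66
The firm should shut down if P < 66.

66


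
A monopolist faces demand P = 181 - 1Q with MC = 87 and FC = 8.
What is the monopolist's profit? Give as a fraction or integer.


MR = MC: 181 - 2Q = 87
Q* = 47
P* = 181 - 1*47 = 134
Profit = (P* - MC)*Q* - FC
= (134 - 87)*47 - 8
= 47*47 - 8
= 2209 - 8 = 2201

2201


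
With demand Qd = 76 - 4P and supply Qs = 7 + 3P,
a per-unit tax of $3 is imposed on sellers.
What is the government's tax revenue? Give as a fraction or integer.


With tax on sellers, new supply: Qs' = 7 + 3(P - 3)
= 3P - 2
New equilibrium quantity:
Q_new = 220/7
Tax revenue = tax * Q_new = 3 * 220/7 = 660/7

660/7


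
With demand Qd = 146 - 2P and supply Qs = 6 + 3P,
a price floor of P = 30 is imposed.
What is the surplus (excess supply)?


At P = 30:
Qd = 146 - 2*30 = 86
Qs = 6 + 3*30 = 96
Surplus = Qs - Qd = 96 - 86 = 10

10


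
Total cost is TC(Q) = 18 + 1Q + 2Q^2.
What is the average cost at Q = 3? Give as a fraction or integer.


TC(3) = 18 + 1*3 + 2*3^2
TC(3) = 18 + 3 + 18 = 39
AC = TC/Q = 39/3 = 13

13


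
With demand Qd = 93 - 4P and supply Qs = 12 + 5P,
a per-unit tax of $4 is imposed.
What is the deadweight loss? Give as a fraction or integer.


Pre-tax equilibrium quantity: Q* = 57
Post-tax equilibrium quantity: Q_tax = 433/9
Reduction in quantity: Q* - Q_tax = 80/9
DWL = (1/2) * tax * (Q* - Q_tax)
DWL = (1/2) * 4 * 80/9 = 160/9

160/9


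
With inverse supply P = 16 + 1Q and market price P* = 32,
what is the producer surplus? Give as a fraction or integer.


Minimum supply price (at Q=0): P_min = 16
Quantity supplied at P* = 32:
Q* = (32 - 16)/1 = 16
PS = (1/2) * Q* * (P* - P_min)
PS = (1/2) * 16 * (32 - 16)
PS = (1/2) * 16 * 16 = 128

128


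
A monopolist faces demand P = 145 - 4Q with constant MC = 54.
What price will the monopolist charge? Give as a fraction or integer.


MR = 145 - 8Q
Set MR = MC: 145 - 8Q = 54
Q* = 91/8
Substitute into demand:
P* = 145 - 4*91/8 = 199/2

199/2


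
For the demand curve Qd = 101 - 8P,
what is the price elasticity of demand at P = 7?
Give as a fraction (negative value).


dQ/dP = -8
At P = 7: Q = 101 - 8*7 = 45
E = (dQ/dP)(P/Q) = (-8)(7/45) = -56/45

-56/45


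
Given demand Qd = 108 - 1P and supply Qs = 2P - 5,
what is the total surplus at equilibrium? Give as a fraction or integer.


Find equilibrium: 108 - 1P = 2P - 5
108 + 5 = 3P
P* = 113/3 = 113/3
Q* = 2*113/3 - 5 = 211/3
Inverse demand: P = 108 - Q/1, so P_max = 108
Inverse supply: P = 5/2 + Q/2, so P_min = 5/2
CS = (1/2) * 211/3 * (108 - 113/3) = 44521/18
PS = (1/2) * 211/3 * (113/3 - 5/2) = 44521/36
TS = CS + PS = 44521/18 + 44521/36 = 44521/12

44521/12


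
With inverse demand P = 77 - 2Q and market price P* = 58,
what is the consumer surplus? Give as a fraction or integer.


Maximum willingness to pay (at Q=0): P_max = 77
Quantity demanded at P* = 58:
Q* = (77 - 58)/2 = 19/2
CS = (1/2) * Q* * (P_max - P*)
CS = (1/2) * 19/2 * (77 - 58)
CS = (1/2) * 19/2 * 19 = 361/4

361/4


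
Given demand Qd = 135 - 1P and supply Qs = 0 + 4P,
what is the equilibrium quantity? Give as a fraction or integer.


First find equilibrium price:
135 - 1P = 0 + 4P
P* = 135/5 = 27
Then substitute into demand:
Q* = 135 - 1 * 27 = 108

108


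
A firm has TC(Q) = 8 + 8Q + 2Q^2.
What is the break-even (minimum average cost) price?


AC(Q) = 8/Q + 8 + 2Q
To minimize: dAC/dQ = -8/Q^2 + 2 = 0
Q^2 = 8/2 = 4
Q* = 2
Min AC = 8/2 + 8 + 2*2
Min AC = 4 + 8 + 4 = 16

16


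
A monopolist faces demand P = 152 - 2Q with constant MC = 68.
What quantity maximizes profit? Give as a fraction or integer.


TR = P*Q = (152 - 2Q)Q = 152Q - 2Q^2
MR = dTR/dQ = 152 - 4Q
Set MR = MC:
152 - 4Q = 68
84 = 4Q
Q* = 84/4 = 21

21


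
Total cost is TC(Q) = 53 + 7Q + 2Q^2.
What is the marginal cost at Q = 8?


MC = dTC/dQ = 7 + 2*2*Q
At Q = 8:
MC = 7 + 4*8
MC = 7 + 32 = 39

39


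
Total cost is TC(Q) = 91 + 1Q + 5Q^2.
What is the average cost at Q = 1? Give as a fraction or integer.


TC(1) = 91 + 1*1 + 5*1^2
TC(1) = 91 + 1 + 5 = 97
AC = TC/Q = 97/1 = 97

97


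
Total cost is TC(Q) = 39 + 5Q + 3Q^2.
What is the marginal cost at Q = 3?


MC = dTC/dQ = 5 + 2*3*Q
At Q = 3:
MC = 5 + 6*3
MC = 5 + 18 = 23

23


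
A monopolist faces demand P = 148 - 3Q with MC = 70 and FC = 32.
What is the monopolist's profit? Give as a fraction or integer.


MR = MC: 148 - 6Q = 70
Q* = 13
P* = 148 - 3*13 = 109
Profit = (P* - MC)*Q* - FC
= (109 - 70)*13 - 32
= 39*13 - 32
= 507 - 32 = 475

475


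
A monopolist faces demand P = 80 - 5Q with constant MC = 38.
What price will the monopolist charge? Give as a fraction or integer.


MR = 80 - 10Q
Set MR = MC: 80 - 10Q = 38
Q* = 21/5
Substitute into demand:
P* = 80 - 5*21/5 = 59

59


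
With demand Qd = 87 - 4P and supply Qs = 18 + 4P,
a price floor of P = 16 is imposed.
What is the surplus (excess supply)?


At P = 16:
Qd = 87 - 4*16 = 23
Qs = 18 + 4*16 = 82
Surplus = Qs - Qd = 82 - 23 = 59

59


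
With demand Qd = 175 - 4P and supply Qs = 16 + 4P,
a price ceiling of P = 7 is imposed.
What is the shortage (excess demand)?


At P = 7:
Qd = 175 - 4*7 = 147
Qs = 16 + 4*7 = 44
Shortage = Qd - Qs = 147 - 44 = 103

103


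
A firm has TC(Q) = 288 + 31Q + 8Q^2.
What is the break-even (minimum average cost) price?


AC(Q) = 288/Q + 31 + 8Q
To minimize: dAC/dQ = -288/Q^2 + 8 = 0
Q^2 = 288/8 = 36
Q* = 6
Min AC = 288/6 + 31 + 8*6
Min AC = 48 + 31 + 48 = 127

127


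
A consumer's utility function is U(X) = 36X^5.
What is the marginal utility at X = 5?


MU = dU/dX = 36*5*X^(5-1)
MU = 180*X^4
At X = 5:
MU = 180 * 5^4
MU = 180 * 625 = 112500

112500


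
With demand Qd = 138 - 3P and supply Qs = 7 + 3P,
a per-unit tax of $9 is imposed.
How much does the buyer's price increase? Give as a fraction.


With a per-unit tax, the buyer's price increase depends on relative slopes.
Supply slope: d = 3, Demand slope: b = 3
Buyer's price increase = d * tax / (b + d)
= 3 * 9 / (3 + 3)
= 27 / 6 = 9/2

9/2


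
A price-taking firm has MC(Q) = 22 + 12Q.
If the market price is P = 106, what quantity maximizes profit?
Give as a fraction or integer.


In perfect competition, profit is maximized where P = MC.
106 = 22 + 12Q
84 = 12Q
Q* = 84/12 = 7

7


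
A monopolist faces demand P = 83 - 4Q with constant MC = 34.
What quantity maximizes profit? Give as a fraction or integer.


TR = P*Q = (83 - 4Q)Q = 83Q - 4Q^2
MR = dTR/dQ = 83 - 8Q
Set MR = MC:
83 - 8Q = 34
49 = 8Q
Q* = 49/8 = 49/8

49/8


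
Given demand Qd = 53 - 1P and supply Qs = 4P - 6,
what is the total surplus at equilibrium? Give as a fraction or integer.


Find equilibrium: 53 - 1P = 4P - 6
53 + 6 = 5P
P* = 59/5 = 59/5
Q* = 4*59/5 - 6 = 206/5
Inverse demand: P = 53 - Q/1, so P_max = 53
Inverse supply: P = 3/2 + Q/4, so P_min = 3/2
CS = (1/2) * 206/5 * (53 - 59/5) = 21218/25
PS = (1/2) * 206/5 * (59/5 - 3/2) = 10609/50
TS = CS + PS = 21218/25 + 10609/50 = 10609/10

10609/10


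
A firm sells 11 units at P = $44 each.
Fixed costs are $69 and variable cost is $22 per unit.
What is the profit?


Total Revenue = P * Q = 44 * 11 = $484
Total Cost = FC + VC*Q = 69 + 22*11 = $311
Profit = TR - TC = 484 - 311 = $173

$173


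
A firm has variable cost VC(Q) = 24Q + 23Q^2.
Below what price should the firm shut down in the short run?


AVC(Q) = VC(Q)/Q = 24 + 23Q
AVC is increasing in Q, so minimum AVC is at Q -> 0+.
Min AVC = 24
The firm should shut down if P < 24.

24


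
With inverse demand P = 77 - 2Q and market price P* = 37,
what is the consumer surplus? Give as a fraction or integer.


Maximum willingness to pay (at Q=0): P_max = 77
Quantity demanded at P* = 37:
Q* = (77 - 37)/2 = 20
CS = (1/2) * Q* * (P_max - P*)
CS = (1/2) * 20 * (77 - 37)
CS = (1/2) * 20 * 40 = 400

400


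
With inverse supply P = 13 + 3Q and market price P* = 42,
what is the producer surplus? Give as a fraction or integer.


Minimum supply price (at Q=0): P_min = 13
Quantity supplied at P* = 42:
Q* = (42 - 13)/3 = 29/3
PS = (1/2) * Q* * (P* - P_min)
PS = (1/2) * 29/3 * (42 - 13)
PS = (1/2) * 29/3 * 29 = 841/6

841/6


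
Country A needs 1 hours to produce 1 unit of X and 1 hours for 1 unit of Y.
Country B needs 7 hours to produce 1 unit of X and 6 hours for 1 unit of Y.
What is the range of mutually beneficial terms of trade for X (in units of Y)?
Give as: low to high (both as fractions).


Opportunity cost of X for Country A = hours_X / hours_Y = 1/1 = 1 units of Y
Opportunity cost of X for Country B = hours_X / hours_Y = 7/6 = 7/6 units of Y
Terms of trade must be between the two opportunity costs.
Range: 1 to 7/6

1 to 7/6


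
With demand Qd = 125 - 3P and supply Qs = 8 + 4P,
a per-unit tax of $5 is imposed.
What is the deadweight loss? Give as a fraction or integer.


Pre-tax equilibrium quantity: Q* = 524/7
Post-tax equilibrium quantity: Q_tax = 464/7
Reduction in quantity: Q* - Q_tax = 60/7
DWL = (1/2) * tax * (Q* - Q_tax)
DWL = (1/2) * 5 * 60/7 = 150/7

150/7


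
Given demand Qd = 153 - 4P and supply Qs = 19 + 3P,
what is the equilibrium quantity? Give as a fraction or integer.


First find equilibrium price:
153 - 4P = 19 + 3P
P* = 134/7 = 134/7
Then substitute into demand:
Q* = 153 - 4 * 134/7 = 535/7

535/7


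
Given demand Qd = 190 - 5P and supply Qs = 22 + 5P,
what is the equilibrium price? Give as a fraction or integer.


At equilibrium, Qd = Qs.
190 - 5P = 22 + 5P
190 - 22 = 5P + 5P
168 = 10P
P* = 168/10 = 84/5

84/5


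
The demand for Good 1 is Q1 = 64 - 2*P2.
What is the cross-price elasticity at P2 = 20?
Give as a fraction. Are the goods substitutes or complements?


dQ1/dP2 = -2
At P2 = 20: Q1 = 64 - 2*20 = 24
Exy = (dQ1/dP2)(P2/Q1) = -2 * 20 / 24 = -5/3
Since Exy < 0, the goods are complements.

-5/3 (complements)


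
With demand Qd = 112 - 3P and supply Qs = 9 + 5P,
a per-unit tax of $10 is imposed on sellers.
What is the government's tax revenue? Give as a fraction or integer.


With tax on sellers, new supply: Qs' = 9 + 5(P - 10)
= 5P - 41
New equilibrium quantity:
Q_new = 437/8
Tax revenue = tax * Q_new = 10 * 437/8 = 2185/4

2185/4


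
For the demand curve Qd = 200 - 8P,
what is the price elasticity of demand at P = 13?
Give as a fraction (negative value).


dQ/dP = -8
At P = 13: Q = 200 - 8*13 = 96
E = (dQ/dP)(P/Q) = (-8)(13/96) = -13/12

-13/12


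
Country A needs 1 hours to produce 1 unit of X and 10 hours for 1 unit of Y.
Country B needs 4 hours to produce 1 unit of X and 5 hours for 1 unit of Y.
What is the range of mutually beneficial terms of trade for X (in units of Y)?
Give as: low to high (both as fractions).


Opportunity cost of X for Country A = hours_X / hours_Y = 1/10 = 1/10 units of Y
Opportunity cost of X for Country B = hours_X / hours_Y = 4/5 = 4/5 units of Y
Terms of trade must be between the two opportunity costs.
Range: 1/10 to 4/5

1/10 to 4/5


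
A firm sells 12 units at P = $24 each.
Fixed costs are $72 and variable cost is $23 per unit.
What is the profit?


Total Revenue = P * Q = 24 * 12 = $288
Total Cost = FC + VC*Q = 72 + 23*12 = $348
Profit = TR - TC = 288 - 348 = $-60

$-60


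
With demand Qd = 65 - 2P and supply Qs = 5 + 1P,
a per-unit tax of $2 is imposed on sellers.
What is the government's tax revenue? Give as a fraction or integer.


With tax on sellers, new supply: Qs' = 5 + 1(P - 2)
= 3 + 1P
New equilibrium quantity:
Q_new = 71/3
Tax revenue = tax * Q_new = 2 * 71/3 = 142/3

142/3


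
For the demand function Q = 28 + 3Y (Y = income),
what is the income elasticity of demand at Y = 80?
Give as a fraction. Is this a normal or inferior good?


dQ/dY = 3
At Y = 80: Q = 28 + 3*80 = 268
Ey = (dQ/dY)(Y/Q) = 3 * 80 / 268 = 60/67
Since Ey > 0, this is a normal good.

60/67 (normal good)


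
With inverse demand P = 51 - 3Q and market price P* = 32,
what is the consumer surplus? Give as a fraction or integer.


Maximum willingness to pay (at Q=0): P_max = 51
Quantity demanded at P* = 32:
Q* = (51 - 32)/3 = 19/3
CS = (1/2) * Q* * (P_max - P*)
CS = (1/2) * 19/3 * (51 - 32)
CS = (1/2) * 19/3 * 19 = 361/6

361/6


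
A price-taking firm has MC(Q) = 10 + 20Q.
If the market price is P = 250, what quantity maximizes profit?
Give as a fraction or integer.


In perfect competition, profit is maximized where P = MC.
250 = 10 + 20Q
240 = 20Q
Q* = 240/20 = 12

12


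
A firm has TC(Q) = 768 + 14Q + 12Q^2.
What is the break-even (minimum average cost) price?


AC(Q) = 768/Q + 14 + 12Q
To minimize: dAC/dQ = -768/Q^2 + 12 = 0
Q^2 = 768/12 = 64
Q* = 8
Min AC = 768/8 + 14 + 12*8
Min AC = 96 + 14 + 96 = 206

206


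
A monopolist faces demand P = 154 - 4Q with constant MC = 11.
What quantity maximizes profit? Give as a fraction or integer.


TR = P*Q = (154 - 4Q)Q = 154Q - 4Q^2
MR = dTR/dQ = 154 - 8Q
Set MR = MC:
154 - 8Q = 11
143 = 8Q
Q* = 143/8 = 143/8

143/8


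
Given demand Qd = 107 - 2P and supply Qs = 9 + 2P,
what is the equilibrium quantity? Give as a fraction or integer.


First find equilibrium price:
107 - 2P = 9 + 2P
P* = 98/4 = 49/2
Then substitute into demand:
Q* = 107 - 2 * 49/2 = 58

58


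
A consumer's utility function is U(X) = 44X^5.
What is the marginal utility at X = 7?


MU = dU/dX = 44*5*X^(5-1)
MU = 220*X^4
At X = 7:
MU = 220 * 7^4
MU = 220 * 2401 = 528220

528220


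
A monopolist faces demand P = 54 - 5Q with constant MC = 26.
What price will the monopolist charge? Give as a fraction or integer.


MR = 54 - 10Q
Set MR = MC: 54 - 10Q = 26
Q* = 14/5
Substitute into demand:
P* = 54 - 5*14/5 = 40

40


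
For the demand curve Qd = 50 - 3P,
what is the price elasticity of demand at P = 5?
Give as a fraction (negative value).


dQ/dP = -3
At P = 5: Q = 50 - 3*5 = 35
E = (dQ/dP)(P/Q) = (-3)(5/35) = -3/7

-3/7


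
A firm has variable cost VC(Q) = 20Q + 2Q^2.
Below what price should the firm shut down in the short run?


AVC(Q) = VC(Q)/Q = 20 + 2Q
AVC is increasing in Q, so minimum AVC is at Q -> 0+.
Min AVC = 20
The firm should shut down if P < 20.

20


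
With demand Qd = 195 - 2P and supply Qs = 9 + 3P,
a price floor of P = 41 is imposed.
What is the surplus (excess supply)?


At P = 41:
Qd = 195 - 2*41 = 113
Qs = 9 + 3*41 = 132
Surplus = Qs - Qd = 132 - 113 = 19

19


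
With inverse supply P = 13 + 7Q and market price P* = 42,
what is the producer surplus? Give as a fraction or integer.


Minimum supply price (at Q=0): P_min = 13
Quantity supplied at P* = 42:
Q* = (42 - 13)/7 = 29/7
PS = (1/2) * Q* * (P* - P_min)
PS = (1/2) * 29/7 * (42 - 13)
PS = (1/2) * 29/7 * 29 = 841/14

841/14


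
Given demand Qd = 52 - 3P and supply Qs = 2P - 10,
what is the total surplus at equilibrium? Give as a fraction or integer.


Find equilibrium: 52 - 3P = 2P - 10
52 + 10 = 5P
P* = 62/5 = 62/5
Q* = 2*62/5 - 10 = 74/5
Inverse demand: P = 52/3 - Q/3, so P_max = 52/3
Inverse supply: P = 5 + Q/2, so P_min = 5
CS = (1/2) * 74/5 * (52/3 - 62/5) = 2738/75
PS = (1/2) * 74/5 * (62/5 - 5) = 1369/25
TS = CS + PS = 2738/75 + 1369/25 = 1369/15

1369/15


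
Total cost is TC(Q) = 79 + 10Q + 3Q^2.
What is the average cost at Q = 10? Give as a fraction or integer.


TC(10) = 79 + 10*10 + 3*10^2
TC(10) = 79 + 100 + 300 = 479
AC = TC/Q = 479/10 = 479/10

479/10


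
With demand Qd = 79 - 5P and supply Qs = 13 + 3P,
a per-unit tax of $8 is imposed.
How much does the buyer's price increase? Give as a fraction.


With a per-unit tax, the buyer's price increase depends on relative slopes.
Supply slope: d = 3, Demand slope: b = 5
Buyer's price increase = d * tax / (b + d)
= 3 * 8 / (5 + 3)
= 24 / 8 = 3

3


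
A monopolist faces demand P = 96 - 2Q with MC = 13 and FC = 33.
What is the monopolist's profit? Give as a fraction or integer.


MR = MC: 96 - 4Q = 13
Q* = 83/4
P* = 96 - 2*83/4 = 109/2
Profit = (P* - MC)*Q* - FC
= (109/2 - 13)*83/4 - 33
= 83/2*83/4 - 33
= 6889/8 - 33 = 6625/8

6625/8


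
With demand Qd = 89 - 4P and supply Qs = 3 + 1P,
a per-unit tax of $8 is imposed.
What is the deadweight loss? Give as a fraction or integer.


Pre-tax equilibrium quantity: Q* = 101/5
Post-tax equilibrium quantity: Q_tax = 69/5
Reduction in quantity: Q* - Q_tax = 32/5
DWL = (1/2) * tax * (Q* - Q_tax)
DWL = (1/2) * 8 * 32/5 = 128/5

128/5


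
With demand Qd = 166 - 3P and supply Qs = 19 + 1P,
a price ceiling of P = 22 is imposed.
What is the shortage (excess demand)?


At P = 22:
Qd = 166 - 3*22 = 100
Qs = 19 + 1*22 = 41
Shortage = Qd - Qs = 100 - 41 = 59

59


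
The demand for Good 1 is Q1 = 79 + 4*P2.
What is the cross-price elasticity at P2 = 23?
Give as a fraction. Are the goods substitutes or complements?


dQ1/dP2 = 4
At P2 = 23: Q1 = 79 + 4*23 = 171
Exy = (dQ1/dP2)(P2/Q1) = 4 * 23 / 171 = 92/171
Since Exy > 0, the goods are substitutes.

92/171 (substitutes)


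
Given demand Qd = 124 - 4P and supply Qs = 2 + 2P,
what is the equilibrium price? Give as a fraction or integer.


At equilibrium, Qd = Qs.
124 - 4P = 2 + 2P
124 - 2 = 4P + 2P
122 = 6P
P* = 122/6 = 61/3

61/3


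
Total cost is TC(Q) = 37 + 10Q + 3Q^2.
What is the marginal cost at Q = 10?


MC = dTC/dQ = 10 + 2*3*Q
At Q = 10:
MC = 10 + 6*10
MC = 10 + 60 = 70

70


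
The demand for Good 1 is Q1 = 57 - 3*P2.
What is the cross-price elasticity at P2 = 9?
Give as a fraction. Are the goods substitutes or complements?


dQ1/dP2 = -3
At P2 = 9: Q1 = 57 - 3*9 = 30
Exy = (dQ1/dP2)(P2/Q1) = -3 * 9 / 30 = -9/10
Since Exy < 0, the goods are complements.

-9/10 (complements)


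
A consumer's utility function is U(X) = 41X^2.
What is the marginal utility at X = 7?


MU = dU/dX = 41*2*X^(2-1)
MU = 82*X^1
At X = 7:
MU = 82 * 7^1
MU = 82 * 7 = 574

574


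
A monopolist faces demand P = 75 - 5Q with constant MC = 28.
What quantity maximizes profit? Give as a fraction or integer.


TR = P*Q = (75 - 5Q)Q = 75Q - 5Q^2
MR = dTR/dQ = 75 - 10Q
Set MR = MC:
75 - 10Q = 28
47 = 10Q
Q* = 47/10 = 47/10

47/10


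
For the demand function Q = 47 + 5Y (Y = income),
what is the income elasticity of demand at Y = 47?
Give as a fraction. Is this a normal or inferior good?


dQ/dY = 5
At Y = 47: Q = 47 + 5*47 = 282
Ey = (dQ/dY)(Y/Q) = 5 * 47 / 282 = 5/6
Since Ey > 0, this is a normal good.

5/6 (normal good)


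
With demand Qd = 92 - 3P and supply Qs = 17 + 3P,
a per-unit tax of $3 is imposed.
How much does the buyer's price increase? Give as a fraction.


With a per-unit tax, the buyer's price increase depends on relative slopes.
Supply slope: d = 3, Demand slope: b = 3
Buyer's price increase = d * tax / (b + d)
= 3 * 3 / (3 + 3)
= 9 / 6 = 3/2

3/2


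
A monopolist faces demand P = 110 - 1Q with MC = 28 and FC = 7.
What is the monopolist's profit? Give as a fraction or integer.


MR = MC: 110 - 2Q = 28
Q* = 41
P* = 110 - 1*41 = 69
Profit = (P* - MC)*Q* - FC
= (69 - 28)*41 - 7
= 41*41 - 7
= 1681 - 7 = 1674

1674


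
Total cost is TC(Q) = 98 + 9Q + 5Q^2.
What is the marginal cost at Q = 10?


MC = dTC/dQ = 9 + 2*5*Q
At Q = 10:
MC = 9 + 10*10
MC = 9 + 100 = 109

109


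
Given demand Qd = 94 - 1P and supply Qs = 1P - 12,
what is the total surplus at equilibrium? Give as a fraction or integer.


Find equilibrium: 94 - 1P = 1P - 12
94 + 12 = 2P
P* = 106/2 = 53
Q* = 1*53 - 12 = 41
Inverse demand: P = 94 - Q/1, so P_max = 94
Inverse supply: P = 12 + Q/1, so P_min = 12
CS = (1/2) * 41 * (94 - 53) = 1681/2
PS = (1/2) * 41 * (53 - 12) = 1681/2
TS = CS + PS = 1681/2 + 1681/2 = 1681

1681


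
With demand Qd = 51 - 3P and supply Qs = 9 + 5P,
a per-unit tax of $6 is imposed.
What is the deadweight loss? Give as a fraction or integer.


Pre-tax equilibrium quantity: Q* = 141/4
Post-tax equilibrium quantity: Q_tax = 24
Reduction in quantity: Q* - Q_tax = 45/4
DWL = (1/2) * tax * (Q* - Q_tax)
DWL = (1/2) * 6 * 45/4 = 135/4

135/4


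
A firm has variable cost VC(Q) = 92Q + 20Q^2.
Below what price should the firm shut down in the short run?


AVC(Q) = VC(Q)/Q = 92 + 20Q
AVC is increasing in Q, so minimum AVC is at Q -> 0+.
Min AVC = 92
The firm should shut down if P < 92.

92


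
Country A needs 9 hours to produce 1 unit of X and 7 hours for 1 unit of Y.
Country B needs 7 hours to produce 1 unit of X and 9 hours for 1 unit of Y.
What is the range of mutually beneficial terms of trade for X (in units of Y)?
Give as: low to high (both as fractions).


Opportunity cost of X for Country A = hours_X / hours_Y = 9/7 = 9/7 units of Y
Opportunity cost of X for Country B = hours_X / hours_Y = 7/9 = 7/9 units of Y
Terms of trade must be between the two opportunity costs.
Range: 7/9 to 9/7

7/9 to 9/7


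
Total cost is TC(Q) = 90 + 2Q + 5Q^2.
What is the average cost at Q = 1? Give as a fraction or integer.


TC(1) = 90 + 2*1 + 5*1^2
TC(1) = 90 + 2 + 5 = 97
AC = TC/Q = 97/1 = 97

97


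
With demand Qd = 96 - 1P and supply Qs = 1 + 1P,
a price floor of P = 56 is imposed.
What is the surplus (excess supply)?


At P = 56:
Qd = 96 - 1*56 = 40
Qs = 1 + 1*56 = 57
Surplus = Qs - Qd = 57 - 40 = 17

17


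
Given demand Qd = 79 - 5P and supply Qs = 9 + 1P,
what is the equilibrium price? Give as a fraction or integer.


At equilibrium, Qd = Qs.
79 - 5P = 9 + 1P
79 - 9 = 5P + 1P
70 = 6P
P* = 70/6 = 35/3

35/3


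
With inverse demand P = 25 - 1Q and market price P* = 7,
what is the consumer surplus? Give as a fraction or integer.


Maximum willingness to pay (at Q=0): P_max = 25
Quantity demanded at P* = 7:
Q* = (25 - 7)/1 = 18
CS = (1/2) * Q* * (P_max - P*)
CS = (1/2) * 18 * (25 - 7)
CS = (1/2) * 18 * 18 = 162

162


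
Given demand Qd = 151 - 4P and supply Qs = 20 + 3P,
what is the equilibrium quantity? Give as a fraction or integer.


First find equilibrium price:
151 - 4P = 20 + 3P
P* = 131/7 = 131/7
Then substitute into demand:
Q* = 151 - 4 * 131/7 = 533/7

533/7


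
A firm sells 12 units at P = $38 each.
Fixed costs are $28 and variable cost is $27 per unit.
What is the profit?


Total Revenue = P * Q = 38 * 12 = $456
Total Cost = FC + VC*Q = 28 + 27*12 = $352
Profit = TR - TC = 456 - 352 = $104

$104


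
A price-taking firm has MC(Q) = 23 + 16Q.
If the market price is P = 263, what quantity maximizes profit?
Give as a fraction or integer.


In perfect competition, profit is maximized where P = MC.
263 = 23 + 16Q
240 = 16Q
Q* = 240/16 = 15

15


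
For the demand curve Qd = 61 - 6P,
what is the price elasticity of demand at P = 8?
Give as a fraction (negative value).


dQ/dP = -6
At P = 8: Q = 61 - 6*8 = 13
E = (dQ/dP)(P/Q) = (-6)(8/13) = -48/13

-48/13


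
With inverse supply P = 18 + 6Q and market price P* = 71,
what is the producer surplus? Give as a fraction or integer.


Minimum supply price (at Q=0): P_min = 18
Quantity supplied at P* = 71:
Q* = (71 - 18)/6 = 53/6
PS = (1/2) * Q* * (P* - P_min)
PS = (1/2) * 53/6 * (71 - 18)
PS = (1/2) * 53/6 * 53 = 2809/12

2809/12


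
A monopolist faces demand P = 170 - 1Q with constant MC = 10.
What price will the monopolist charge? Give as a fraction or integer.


MR = 170 - 2Q
Set MR = MC: 170 - 2Q = 10
Q* = 80
Substitute into demand:
P* = 170 - 1*80 = 90

90


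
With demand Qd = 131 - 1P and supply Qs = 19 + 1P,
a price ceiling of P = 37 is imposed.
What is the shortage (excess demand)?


At P = 37:
Qd = 131 - 1*37 = 94
Qs = 19 + 1*37 = 56
Shortage = Qd - Qs = 94 - 56 = 38

38


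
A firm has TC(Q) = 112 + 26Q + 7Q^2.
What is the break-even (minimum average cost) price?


AC(Q) = 112/Q + 26 + 7Q
To minimize: dAC/dQ = -112/Q^2 + 7 = 0
Q^2 = 112/7 = 16
Q* = 4
Min AC = 112/4 + 26 + 7*4
Min AC = 28 + 26 + 28 = 82

82


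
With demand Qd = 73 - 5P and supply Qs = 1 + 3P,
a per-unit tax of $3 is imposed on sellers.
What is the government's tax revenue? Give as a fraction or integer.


With tax on sellers, new supply: Qs' = 1 + 3(P - 3)
= 3P - 8
New equilibrium quantity:
Q_new = 179/8
Tax revenue = tax * Q_new = 3 * 179/8 = 537/8

537/8


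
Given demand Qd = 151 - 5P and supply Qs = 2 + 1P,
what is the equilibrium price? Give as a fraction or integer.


At equilibrium, Qd = Qs.
151 - 5P = 2 + 1P
151 - 2 = 5P + 1P
149 = 6P
P* = 149/6 = 149/6

149/6


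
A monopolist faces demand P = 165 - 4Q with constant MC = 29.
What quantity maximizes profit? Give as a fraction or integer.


TR = P*Q = (165 - 4Q)Q = 165Q - 4Q^2
MR = dTR/dQ = 165 - 8Q
Set MR = MC:
165 - 8Q = 29
136 = 8Q
Q* = 136/8 = 17

17


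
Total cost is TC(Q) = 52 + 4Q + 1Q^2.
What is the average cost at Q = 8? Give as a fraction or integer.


TC(8) = 52 + 4*8 + 1*8^2
TC(8) = 52 + 32 + 64 = 148
AC = TC/Q = 148/8 = 37/2

37/2


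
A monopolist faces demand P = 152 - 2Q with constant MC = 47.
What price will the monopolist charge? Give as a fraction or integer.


MR = 152 - 4Q
Set MR = MC: 152 - 4Q = 47
Q* = 105/4
Substitute into demand:
P* = 152 - 2*105/4 = 199/2

199/2


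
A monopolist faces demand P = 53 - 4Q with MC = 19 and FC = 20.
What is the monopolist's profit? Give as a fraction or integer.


MR = MC: 53 - 8Q = 19
Q* = 17/4
P* = 53 - 4*17/4 = 36
Profit = (P* - MC)*Q* - FC
= (36 - 19)*17/4 - 20
= 17*17/4 - 20
= 289/4 - 20 = 209/4

209/4


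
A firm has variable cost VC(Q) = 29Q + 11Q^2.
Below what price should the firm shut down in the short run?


AVC(Q) = VC(Q)/Q = 29 + 11Q
AVC is increasing in Q, so minimum AVC is at Q -> 0+.
Min AVC = 29
The firm should shut down if P < 29.

29


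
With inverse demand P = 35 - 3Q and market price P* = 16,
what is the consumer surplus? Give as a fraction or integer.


Maximum willingness to pay (at Q=0): P_max = 35
Quantity demanded at P* = 16:
Q* = (35 - 16)/3 = 19/3
CS = (1/2) * Q* * (P_max - P*)
CS = (1/2) * 19/3 * (35 - 16)
CS = (1/2) * 19/3 * 19 = 361/6

361/6


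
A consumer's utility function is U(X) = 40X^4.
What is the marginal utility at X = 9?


MU = dU/dX = 40*4*X^(4-1)
MU = 160*X^3
At X = 9:
MU = 160 * 9^3
MU = 160 * 729 = 116640

116640


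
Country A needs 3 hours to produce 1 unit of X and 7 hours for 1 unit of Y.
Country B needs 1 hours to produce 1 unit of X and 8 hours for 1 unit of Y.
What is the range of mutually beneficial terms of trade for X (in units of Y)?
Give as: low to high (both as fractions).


Opportunity cost of X for Country A = hours_X / hours_Y = 3/7 = 3/7 units of Y
Opportunity cost of X for Country B = hours_X / hours_Y = 1/8 = 1/8 units of Y
Terms of trade must be between the two opportunity costs.
Range: 1/8 to 3/7

1/8 to 3/7


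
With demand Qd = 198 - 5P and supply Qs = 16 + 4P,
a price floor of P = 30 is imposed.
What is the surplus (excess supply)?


At P = 30:
Qd = 198 - 5*30 = 48
Qs = 16 + 4*30 = 136
Surplus = Qs - Qd = 136 - 48 = 88

88


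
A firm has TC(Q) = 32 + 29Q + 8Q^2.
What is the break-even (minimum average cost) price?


AC(Q) = 32/Q + 29 + 8Q
To minimize: dAC/dQ = -32/Q^2 + 8 = 0
Q^2 = 32/8 = 4
Q* = 2
Min AC = 32/2 + 29 + 8*2
Min AC = 16 + 29 + 16 = 61

61


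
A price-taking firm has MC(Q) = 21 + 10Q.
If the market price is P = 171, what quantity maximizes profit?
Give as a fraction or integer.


In perfect competition, profit is maximized where P = MC.
171 = 21 + 10Q
150 = 10Q
Q* = 150/10 = 15

15


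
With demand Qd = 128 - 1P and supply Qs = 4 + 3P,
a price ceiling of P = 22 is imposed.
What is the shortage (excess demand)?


At P = 22:
Qd = 128 - 1*22 = 106
Qs = 4 + 3*22 = 70
Shortage = Qd - Qs = 106 - 70 = 36

36


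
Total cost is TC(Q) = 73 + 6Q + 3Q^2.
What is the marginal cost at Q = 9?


MC = dTC/dQ = 6 + 2*3*Q
At Q = 9:
MC = 6 + 6*9
MC = 6 + 54 = 60

60


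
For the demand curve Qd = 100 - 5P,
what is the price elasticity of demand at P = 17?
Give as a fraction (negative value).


dQ/dP = -5
At P = 17: Q = 100 - 5*17 = 15
E = (dQ/dP)(P/Q) = (-5)(17/15) = -17/3

-17/3


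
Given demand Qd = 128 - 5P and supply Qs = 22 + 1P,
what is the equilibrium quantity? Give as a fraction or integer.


First find equilibrium price:
128 - 5P = 22 + 1P
P* = 106/6 = 53/3
Then substitute into demand:
Q* = 128 - 5 * 53/3 = 119/3

119/3


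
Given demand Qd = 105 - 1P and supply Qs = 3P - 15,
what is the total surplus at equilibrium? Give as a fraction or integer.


Find equilibrium: 105 - 1P = 3P - 15
105 + 15 = 4P
P* = 120/4 = 30
Q* = 3*30 - 15 = 75
Inverse demand: P = 105 - Q/1, so P_max = 105
Inverse supply: P = 5 + Q/3, so P_min = 5
CS = (1/2) * 75 * (105 - 30) = 5625/2
PS = (1/2) * 75 * (30 - 5) = 1875/2
TS = CS + PS = 5625/2 + 1875/2 = 3750

3750


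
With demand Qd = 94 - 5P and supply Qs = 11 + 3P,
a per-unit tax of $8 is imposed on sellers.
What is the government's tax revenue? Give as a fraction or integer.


With tax on sellers, new supply: Qs' = 11 + 3(P - 8)
= 3P - 13
New equilibrium quantity:
Q_new = 217/8
Tax revenue = tax * Q_new = 8 * 217/8 = 217

217


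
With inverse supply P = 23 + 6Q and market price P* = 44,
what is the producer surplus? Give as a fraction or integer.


Minimum supply price (at Q=0): P_min = 23
Quantity supplied at P* = 44:
Q* = (44 - 23)/6 = 7/2
PS = (1/2) * Q* * (P* - P_min)
PS = (1/2) * 7/2 * (44 - 23)
PS = (1/2) * 7/2 * 21 = 147/4

147/4


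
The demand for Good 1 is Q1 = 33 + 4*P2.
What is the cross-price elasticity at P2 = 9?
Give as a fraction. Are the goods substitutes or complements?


dQ1/dP2 = 4
At P2 = 9: Q1 = 33 + 4*9 = 69
Exy = (dQ1/dP2)(P2/Q1) = 4 * 9 / 69 = 12/23
Since Exy > 0, the goods are substitutes.

12/23 (substitutes)


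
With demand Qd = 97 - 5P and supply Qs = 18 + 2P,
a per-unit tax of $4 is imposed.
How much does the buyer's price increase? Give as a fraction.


With a per-unit tax, the buyer's price increase depends on relative slopes.
Supply slope: d = 2, Demand slope: b = 5
Buyer's price increase = d * tax / (b + d)
= 2 * 4 / (5 + 2)
= 8 / 7 = 8/7

8/7


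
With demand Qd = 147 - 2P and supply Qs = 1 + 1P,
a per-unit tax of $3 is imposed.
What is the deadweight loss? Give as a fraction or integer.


Pre-tax equilibrium quantity: Q* = 149/3
Post-tax equilibrium quantity: Q_tax = 143/3
Reduction in quantity: Q* - Q_tax = 2
DWL = (1/2) * tax * (Q* - Q_tax)
DWL = (1/2) * 3 * 2 = 3

3


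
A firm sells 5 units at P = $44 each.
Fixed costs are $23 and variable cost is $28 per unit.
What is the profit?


Total Revenue = P * Q = 44 * 5 = $220
Total Cost = FC + VC*Q = 23 + 28*5 = $163
Profit = TR - TC = 220 - 163 = $57

$57


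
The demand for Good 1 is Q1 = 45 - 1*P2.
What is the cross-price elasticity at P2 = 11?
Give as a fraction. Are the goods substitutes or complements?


dQ1/dP2 = -1
At P2 = 11: Q1 = 45 - 1*11 = 34
Exy = (dQ1/dP2)(P2/Q1) = -1 * 11 / 34 = -11/34
Since Exy < 0, the goods are complements.

-11/34 (complements)


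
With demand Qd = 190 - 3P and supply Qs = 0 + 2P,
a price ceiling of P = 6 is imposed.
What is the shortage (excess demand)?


At P = 6:
Qd = 190 - 3*6 = 172
Qs = 0 + 2*6 = 12
Shortage = Qd - Qs = 172 - 12 = 160

160


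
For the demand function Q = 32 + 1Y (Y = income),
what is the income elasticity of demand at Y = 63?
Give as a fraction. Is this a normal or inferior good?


dQ/dY = 1
At Y = 63: Q = 32 + 1*63 = 95
Ey = (dQ/dY)(Y/Q) = 1 * 63 / 95 = 63/95
Since Ey > 0, this is a normal good.

63/95 (normal good)


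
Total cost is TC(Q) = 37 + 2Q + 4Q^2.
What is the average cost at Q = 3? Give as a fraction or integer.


TC(3) = 37 + 2*3 + 4*3^2
TC(3) = 37 + 6 + 36 = 79
AC = TC/Q = 79/3 = 79/3

79/3


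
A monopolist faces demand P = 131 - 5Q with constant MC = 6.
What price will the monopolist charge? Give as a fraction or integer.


MR = 131 - 10Q
Set MR = MC: 131 - 10Q = 6
Q* = 25/2
Substitute into demand:
P* = 131 - 5*25/2 = 137/2

137/2


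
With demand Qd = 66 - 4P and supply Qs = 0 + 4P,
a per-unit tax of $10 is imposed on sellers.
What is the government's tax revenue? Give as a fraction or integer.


With tax on sellers, new supply: Qs' = 0 + 4(P - 10)
= 4P - 40
New equilibrium quantity:
Q_new = 13
Tax revenue = tax * Q_new = 10 * 13 = 130

130


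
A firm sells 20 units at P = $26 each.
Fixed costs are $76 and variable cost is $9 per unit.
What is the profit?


Total Revenue = P * Q = 26 * 20 = $520
Total Cost = FC + VC*Q = 76 + 9*20 = $256
Profit = TR - TC = 520 - 256 = $264

$264


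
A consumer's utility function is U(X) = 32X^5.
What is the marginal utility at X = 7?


MU = dU/dX = 32*5*X^(5-1)
MU = 160*X^4
At X = 7:
MU = 160 * 7^4
MU = 160 * 2401 = 384160

384160


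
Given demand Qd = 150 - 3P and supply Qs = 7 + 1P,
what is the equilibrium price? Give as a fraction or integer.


At equilibrium, Qd = Qs.
150 - 3P = 7 + 1P
150 - 7 = 3P + 1P
143 = 4P
P* = 143/4 = 143/4

143/4


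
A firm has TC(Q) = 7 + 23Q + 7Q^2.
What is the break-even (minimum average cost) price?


AC(Q) = 7/Q + 23 + 7Q
To minimize: dAC/dQ = -7/Q^2 + 7 = 0
Q^2 = 7/7 = 1
Q* = 1
Min AC = 7/1 + 23 + 7*1
Min AC = 7 + 23 + 7 = 37

37


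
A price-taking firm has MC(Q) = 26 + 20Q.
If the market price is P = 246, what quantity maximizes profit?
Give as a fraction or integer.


In perfect competition, profit is maximized where P = MC.
246 = 26 + 20Q
220 = 20Q
Q* = 220/20 = 11

11


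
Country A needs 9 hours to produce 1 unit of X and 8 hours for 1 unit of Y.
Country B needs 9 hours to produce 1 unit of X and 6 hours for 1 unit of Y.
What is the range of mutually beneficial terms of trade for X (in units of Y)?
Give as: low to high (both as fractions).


Opportunity cost of X for Country A = hours_X / hours_Y = 9/8 = 9/8 units of Y
Opportunity cost of X for Country B = hours_X / hours_Y = 9/6 = 3/2 units of Y
Terms of trade must be between the two opportunity costs.
Range: 9/8 to 3/2

9/8 to 3/2


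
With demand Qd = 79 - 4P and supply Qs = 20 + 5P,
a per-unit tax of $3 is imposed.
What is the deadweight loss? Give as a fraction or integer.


Pre-tax equilibrium quantity: Q* = 475/9
Post-tax equilibrium quantity: Q_tax = 415/9
Reduction in quantity: Q* - Q_tax = 20/3
DWL = (1/2) * tax * (Q* - Q_tax)
DWL = (1/2) * 3 * 20/3 = 10

10


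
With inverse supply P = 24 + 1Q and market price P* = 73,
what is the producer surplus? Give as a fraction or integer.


Minimum supply price (at Q=0): P_min = 24
Quantity supplied at P* = 73:
Q* = (73 - 24)/1 = 49
PS = (1/2) * Q* * (P* - P_min)
PS = (1/2) * 49 * (73 - 24)
PS = (1/2) * 49 * 49 = 2401/2

2401/2


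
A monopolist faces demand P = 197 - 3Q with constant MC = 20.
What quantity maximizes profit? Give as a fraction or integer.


TR = P*Q = (197 - 3Q)Q = 197Q - 3Q^2
MR = dTR/dQ = 197 - 6Q
Set MR = MC:
197 - 6Q = 20
177 = 6Q
Q* = 177/6 = 59/2

59/2


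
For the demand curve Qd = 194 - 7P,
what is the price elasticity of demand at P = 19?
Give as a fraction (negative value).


dQ/dP = -7
At P = 19: Q = 194 - 7*19 = 61
E = (dQ/dP)(P/Q) = (-7)(19/61) = -133/61

-133/61


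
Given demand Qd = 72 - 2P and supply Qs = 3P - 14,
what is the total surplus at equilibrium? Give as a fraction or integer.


Find equilibrium: 72 - 2P = 3P - 14
72 + 14 = 5P
P* = 86/5 = 86/5
Q* = 3*86/5 - 14 = 188/5
Inverse demand: P = 36 - Q/2, so P_max = 36
Inverse supply: P = 14/3 + Q/3, so P_min = 14/3
CS = (1/2) * 188/5 * (36 - 86/5) = 8836/25
PS = (1/2) * 188/5 * (86/5 - 14/3) = 17672/75
TS = CS + PS = 8836/25 + 17672/75 = 8836/15

8836/15


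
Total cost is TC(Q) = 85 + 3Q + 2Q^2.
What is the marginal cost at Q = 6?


MC = dTC/dQ = 3 + 2*2*Q
At Q = 6:
MC = 3 + 4*6
MC = 3 + 24 = 27

27


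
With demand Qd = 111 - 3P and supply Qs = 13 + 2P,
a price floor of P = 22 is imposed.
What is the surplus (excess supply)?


At P = 22:
Qd = 111 - 3*22 = 45
Qs = 13 + 2*22 = 57
Surplus = Qs - Qd = 57 - 45 = 12

12


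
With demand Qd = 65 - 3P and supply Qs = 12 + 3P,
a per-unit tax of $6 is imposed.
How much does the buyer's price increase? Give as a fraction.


With a per-unit tax, the buyer's price increase depends on relative slopes.
Supply slope: d = 3, Demand slope: b = 3
Buyer's price increase = d * tax / (b + d)
= 3 * 6 / (3 + 3)
= 18 / 6 = 3

3


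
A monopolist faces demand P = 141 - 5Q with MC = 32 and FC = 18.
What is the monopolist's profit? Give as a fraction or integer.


MR = MC: 141 - 10Q = 32
Q* = 109/10
P* = 141 - 5*109/10 = 173/2
Profit = (P* - MC)*Q* - FC
= (173/2 - 32)*109/10 - 18
= 109/2*109/10 - 18
= 11881/20 - 18 = 11521/20

11521/20


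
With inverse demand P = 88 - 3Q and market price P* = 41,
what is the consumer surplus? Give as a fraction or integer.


Maximum willingness to pay (at Q=0): P_max = 88
Quantity demanded at P* = 41:
Q* = (88 - 41)/3 = 47/3
CS = (1/2) * Q* * (P_max - P*)
CS = (1/2) * 47/3 * (88 - 41)
CS = (1/2) * 47/3 * 47 = 2209/6

2209/6


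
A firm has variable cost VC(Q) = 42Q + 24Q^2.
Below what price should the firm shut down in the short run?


AVC(Q) = VC(Q)/Q = 42 + 24Q
AVC is increasing in Q, so minimum AVC is at Q -> 0+.
Min AVC = 42
The firm should shut down if P < 42.

42


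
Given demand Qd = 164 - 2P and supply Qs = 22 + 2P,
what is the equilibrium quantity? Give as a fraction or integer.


First find equilibrium price:
164 - 2P = 22 + 2P
P* = 142/4 = 71/2
Then substitute into demand:
Q* = 164 - 2 * 71/2 = 93

93


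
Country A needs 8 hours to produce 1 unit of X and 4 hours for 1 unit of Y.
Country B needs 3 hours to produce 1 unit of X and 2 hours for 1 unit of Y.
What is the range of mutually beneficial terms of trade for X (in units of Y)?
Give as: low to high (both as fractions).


Opportunity cost of X for Country A = hours_X / hours_Y = 8/4 = 2 units of Y
Opportunity cost of X for Country B = hours_X / hours_Y = 3/2 = 3/2 units of Y
Terms of trade must be between the two opportunity costs.
Range: 3/2 to 2

3/2 to 2


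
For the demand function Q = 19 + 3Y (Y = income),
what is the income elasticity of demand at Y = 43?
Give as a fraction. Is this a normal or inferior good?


dQ/dY = 3
At Y = 43: Q = 19 + 3*43 = 148
Ey = (dQ/dY)(Y/Q) = 3 * 43 / 148 = 129/148
Since Ey > 0, this is a normal good.

129/148 (normal good)


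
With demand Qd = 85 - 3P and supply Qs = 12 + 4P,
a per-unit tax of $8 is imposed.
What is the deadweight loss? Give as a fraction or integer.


Pre-tax equilibrium quantity: Q* = 376/7
Post-tax equilibrium quantity: Q_tax = 40
Reduction in quantity: Q* - Q_tax = 96/7
DWL = (1/2) * tax * (Q* - Q_tax)
DWL = (1/2) * 8 * 96/7 = 384/7

384/7


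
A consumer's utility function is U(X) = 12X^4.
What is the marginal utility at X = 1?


MU = dU/dX = 12*4*X^(4-1)
MU = 48*X^3
At X = 1:
MU = 48 * 1^3
MU = 48 * 1 = 48

48


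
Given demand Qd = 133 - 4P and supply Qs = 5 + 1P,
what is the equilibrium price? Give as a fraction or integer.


At equilibrium, Qd = Qs.
133 - 4P = 5 + 1P
133 - 5 = 4P + 1P
128 = 5P
P* = 128/5 = 128/5

128/5
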